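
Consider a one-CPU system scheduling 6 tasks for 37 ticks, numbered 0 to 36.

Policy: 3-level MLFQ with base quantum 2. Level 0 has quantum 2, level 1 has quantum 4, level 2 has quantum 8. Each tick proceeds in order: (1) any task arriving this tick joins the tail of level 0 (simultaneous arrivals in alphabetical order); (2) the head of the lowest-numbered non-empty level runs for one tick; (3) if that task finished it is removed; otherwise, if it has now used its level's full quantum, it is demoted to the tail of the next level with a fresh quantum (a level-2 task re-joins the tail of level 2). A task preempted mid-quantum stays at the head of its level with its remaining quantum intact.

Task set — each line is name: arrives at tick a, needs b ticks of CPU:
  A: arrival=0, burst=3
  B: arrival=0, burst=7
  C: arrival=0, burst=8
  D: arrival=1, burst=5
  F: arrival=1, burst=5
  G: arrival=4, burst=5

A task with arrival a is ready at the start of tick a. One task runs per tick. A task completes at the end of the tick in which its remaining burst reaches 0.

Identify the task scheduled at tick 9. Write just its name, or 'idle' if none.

t=0: L0/L1/L2 = ABC/-/- → run A
t=1: L0/L1/L2 = ABCDF/-/- → run A
t=2: L0/L1/L2 = BCDF/A/- → run B
t=3: L0/L1/L2 = BCDF/A/- → run B
t=4: L0/L1/L2 = CDFG/AB/- → run C
t=5: L0/L1/L2 = CDFG/AB/- → run C
t=6: L0/L1/L2 = DFG/ABC/- → run D
t=7: L0/L1/L2 = DFG/ABC/- → run D
t=8: L0/L1/L2 = FG/ABCD/- → run F
t=9: L0/L1/L2 = FG/ABCD/- → run F
t=10: L0/L1/L2 = G/ABCDF/- → run G
t=11: L0/L1/L2 = G/ABCDF/- → run G
t=12: L0/L1/L2 = -/ABCDFG/- → run A
t=13: L0/L1/L2 = -/BCDFG/- → run B
t=14: L0/L1/L2 = -/BCDFG/- → run B
t=15: L0/L1/L2 = -/BCDFG/- → run B
t=16: L0/L1/L2 = -/BCDFG/- → run B
t=17: L0/L1/L2 = -/CDFG/B → run C
t=18: L0/L1/L2 = -/CDFG/B → run C
t=19: L0/L1/L2 = -/CDFG/B → run C
t=20: L0/L1/L2 = -/CDFG/B → run C
t=21: L0/L1/L2 = -/DFG/BC → run D
t=22: L0/L1/L2 = -/DFG/BC → run D
t=23: L0/L1/L2 = -/DFG/BC → run D
t=24: L0/L1/L2 = -/FG/BC → run F
t=25: L0/L1/L2 = -/FG/BC → run F
t=26: L0/L1/L2 = -/FG/BC → run F
t=27: L0/L1/L2 = -/G/BC → run G
t=28: L0/L1/L2 = -/G/BC → run G
t=29: L0/L1/L2 = -/G/BC → run G
t=30: L0/L1/L2 = -/-/BC → run B
t=31: L0/L1/L2 = -/-/C → run C
t=32: L0/L1/L2 = -/-/C → run C
t=33: (idle)
t=34: (idle)
t=35: (idle)
t=36: (idle)

running at tick 9 = F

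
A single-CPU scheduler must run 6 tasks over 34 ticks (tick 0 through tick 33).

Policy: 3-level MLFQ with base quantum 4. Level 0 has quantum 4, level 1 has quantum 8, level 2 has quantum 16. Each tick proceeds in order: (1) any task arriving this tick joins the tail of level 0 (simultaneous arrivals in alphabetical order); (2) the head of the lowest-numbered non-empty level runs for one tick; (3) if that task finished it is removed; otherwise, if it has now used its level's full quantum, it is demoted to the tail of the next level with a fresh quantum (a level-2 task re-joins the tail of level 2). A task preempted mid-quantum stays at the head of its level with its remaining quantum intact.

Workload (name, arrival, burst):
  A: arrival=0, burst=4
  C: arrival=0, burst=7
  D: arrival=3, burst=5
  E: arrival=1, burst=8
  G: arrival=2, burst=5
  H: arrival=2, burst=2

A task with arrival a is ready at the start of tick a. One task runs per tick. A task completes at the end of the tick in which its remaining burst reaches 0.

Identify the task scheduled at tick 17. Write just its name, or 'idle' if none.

t=0: L0/L1/L2 = AC/-/- → run A
t=1: L0/L1/L2 = ACE/-/- → run A
t=2: L0/L1/L2 = ACEGH/-/- → run A
t=3: L0/L1/L2 = ACEGHD/-/- → run A
t=4: L0/L1/L2 = CEGHD/-/- → run C
t=5: L0/L1/L2 = CEGHD/-/- → run C
t=6: L0/L1/L2 = CEGHD/-/- → run C
t=7: L0/L1/L2 = CEGHD/-/- → run C
t=8: L0/L1/L2 = EGHD/C/- → run E
t=9: L0/L1/L2 = EGHD/C/- → run E
t=10: L0/L1/L2 = EGHD/C/- → run E
t=11: L0/L1/L2 = EGHD/C/- → run E
t=12: L0/L1/L2 = GHD/CE/- → run G
t=13: L0/L1/L2 = GHD/CE/- → run G
t=14: L0/L1/L2 = GHD/CE/- → run G
t=15: L0/L1/L2 = GHD/CE/- → run G
t=16: L0/L1/L2 = HD/CEG/- → run H
t=17: L0/L1/L2 = HD/CEG/- → run H
t=18: L0/L1/L2 = D/CEG/- → run D
t=19: L0/L1/L2 = D/CEG/- → run D
t=20: L0/L1/L2 = D/CEG/- → run D
t=21: L0/L1/L2 = D/CEG/- → run D
t=22: L0/L1/L2 = -/CEGD/- → run C
t=23: L0/L1/L2 = -/CEGD/- → run C
t=24: L0/L1/L2 = -/CEGD/- → run C
t=25: L0/L1/L2 = -/EGD/- → run E
t=26: L0/L1/L2 = -/EGD/- → run E
t=27: L0/L1/L2 = -/EGD/- → run E
t=28: L0/L1/L2 = -/EGD/- → run E
t=29: L0/L1/L2 = -/GD/- → run G
t=30: L0/L1/L2 = -/D/- → run D
t=31: (idle)
t=32: (idle)
t=33: (idle)

running at tick 17 = H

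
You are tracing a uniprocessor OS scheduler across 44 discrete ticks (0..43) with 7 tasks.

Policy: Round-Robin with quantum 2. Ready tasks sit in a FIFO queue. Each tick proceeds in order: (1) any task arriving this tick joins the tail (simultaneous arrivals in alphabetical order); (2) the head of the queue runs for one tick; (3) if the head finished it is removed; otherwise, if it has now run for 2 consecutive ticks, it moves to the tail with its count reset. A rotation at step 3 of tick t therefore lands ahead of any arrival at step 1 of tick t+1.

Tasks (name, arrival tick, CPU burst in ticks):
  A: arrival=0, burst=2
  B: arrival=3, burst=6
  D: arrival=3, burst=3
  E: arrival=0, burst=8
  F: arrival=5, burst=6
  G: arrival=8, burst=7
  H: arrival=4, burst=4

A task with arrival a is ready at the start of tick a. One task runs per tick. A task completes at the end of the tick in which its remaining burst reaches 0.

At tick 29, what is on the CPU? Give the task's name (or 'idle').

running at tick 29 = E

t=0: queue=[A,E] q_used=0 → run A
t=1: queue=[A,E] q_used=1 → run A
t=2: queue=[E] q_used=0 → run E
t=3: queue=[E,B,D] q_used=1 → run E
t=4: queue=[B,D,E,H] q_used=0 → run B
t=5: queue=[B,D,E,H,F] q_used=1 → run B
t=6: queue=[D,E,H,F,B] q_used=0 → run D
t=7: queue=[D,E,H,F,B] q_used=1 → run D
t=8: queue=[E,H,F,B,D,G] q_used=0 → run E
t=9: queue=[E,H,F,B,D,G] q_used=1 → run E
t=10: queue=[H,F,B,D,G,E] q_used=0 → run H
t=11: queue=[H,F,B,D,G,E] q_used=1 → run H
t=12: queue=[F,B,D,G,E,H] q_used=0 → run F
t=13: queue=[F,B,D,G,E,H] q_used=1 → run F
t=14: queue=[B,D,G,E,H,F] q_used=0 → run B
t=15: queue=[B,D,G,E,H,F] q_used=1 → run B
t=16: queue=[D,G,E,H,F,B] q_used=0 → run D
t=17: queue=[G,E,H,F,B] q_used=0 → run G
t=18: queue=[G,E,H,F,B] q_used=1 → run G
t=19: queue=[E,H,F,B,G] q_used=0 → run E
t=20: queue=[E,H,F,B,G] q_used=1 → run E
t=21: queue=[H,F,B,G,E] q_used=0 → run H
t=22: queue=[H,F,B,G,E] q_used=1 → run H
t=23: queue=[F,B,G,E] q_used=0 → run F
t=24: queue=[F,B,G,E] q_used=1 → run F
t=25: queue=[B,G,E,F] q_used=0 → run B
t=26: queue=[B,G,E,F] q_used=1 → run B
t=27: queue=[G,E,F] q_used=0 → run G
t=28: queue=[G,E,F] q_used=1 → run G
t=29: queue=[E,F,G] q_used=0 → run E
t=30: queue=[E,F,G] q_used=1 → run E
t=31: queue=[F,G] q_used=0 → run F
t=32: queue=[F,G] q_used=1 → run F
t=33: queue=[G] q_used=0 → run G
t=34: queue=[G] q_used=1 → run G
t=35: queue=[G] q_used=0 → run G
t=36: (idle)
t=37: (idle)
t=38: (idle)
t=39: (idle)
t=40: (idle)
t=41: (idle)
t=42: (idle)
t=43: (idle)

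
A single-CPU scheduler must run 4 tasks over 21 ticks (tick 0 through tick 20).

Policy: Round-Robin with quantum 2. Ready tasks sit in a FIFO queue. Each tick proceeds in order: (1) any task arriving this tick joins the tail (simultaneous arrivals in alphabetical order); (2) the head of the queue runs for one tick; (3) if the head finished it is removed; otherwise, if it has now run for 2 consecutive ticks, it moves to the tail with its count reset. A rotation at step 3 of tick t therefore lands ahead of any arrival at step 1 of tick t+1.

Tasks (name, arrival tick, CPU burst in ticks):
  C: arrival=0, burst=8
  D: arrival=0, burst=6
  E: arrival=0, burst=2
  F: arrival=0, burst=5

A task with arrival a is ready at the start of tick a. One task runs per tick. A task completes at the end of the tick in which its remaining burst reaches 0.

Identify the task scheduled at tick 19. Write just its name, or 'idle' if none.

t=0: queue=[C,D,E,F] q_used=0 → run C
t=1: queue=[C,D,E,F] q_used=1 → run C
t=2: queue=[D,E,F,C] q_used=0 → run D
t=3: queue=[D,E,F,C] q_used=1 → run D
t=4: queue=[E,F,C,D] q_used=0 → run E
t=5: queue=[E,F,C,D] q_used=1 → run E
t=6: queue=[F,C,D] q_used=0 → run F
t=7: queue=[F,C,D] q_used=1 → run F
t=8: queue=[C,D,F] q_used=0 → run C
t=9: queue=[C,D,F] q_used=1 → run C
t=10: queue=[D,F,C] q_used=0 → run D
t=11: queue=[D,F,C] q_used=1 → run D
t=12: queue=[F,C,D] q_used=0 → run F
t=13: queue=[F,C,D] q_used=1 → run F
t=14: queue=[C,D,F] q_used=0 → run C
t=15: queue=[C,D,F] q_used=1 → run C
t=16: queue=[D,F,C] q_used=0 → run D
t=17: queue=[D,F,C] q_used=1 → run D
t=18: queue=[F,C] q_used=0 → run F
t=19: queue=[C] q_used=0 → run C
t=20: queue=[C] q_used=1 → run C

running at tick 19 = C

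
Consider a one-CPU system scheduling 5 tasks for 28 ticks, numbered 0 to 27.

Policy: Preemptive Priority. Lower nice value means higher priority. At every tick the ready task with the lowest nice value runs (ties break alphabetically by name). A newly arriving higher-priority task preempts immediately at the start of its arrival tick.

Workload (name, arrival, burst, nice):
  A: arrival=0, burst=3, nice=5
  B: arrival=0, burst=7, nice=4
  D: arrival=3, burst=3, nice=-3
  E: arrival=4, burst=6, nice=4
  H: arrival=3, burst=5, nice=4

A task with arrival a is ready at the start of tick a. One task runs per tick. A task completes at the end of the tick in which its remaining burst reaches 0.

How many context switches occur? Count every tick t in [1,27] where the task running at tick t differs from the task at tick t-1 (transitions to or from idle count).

t=0: ready={A,B} → run B
t=1: ready={A,B} → run B
t=2: ready={A,B} → run B
t=3: ready={A,B,D,H} → run D
t=4: ready={A,B,D,E,H} → run D
t=5: ready={A,B,D,E,H} → run D
t=6: ready={A,B,E,H} → run B
t=7: ready={A,B,E,H} → run B
t=8: ready={A,B,E,H} → run B
t=9: ready={A,B,E,H} → run B
t=10: ready={A,E,H} → run E
t=11: ready={A,E,H} → run E
t=12: ready={A,E,H} → run E
t=13: ready={A,E,H} → run E
t=14: ready={A,E,H} → run E
t=15: ready={A,E,H} → run E
t=16: ready={A,H} → run H
t=17: ready={A,H} → run H
t=18: ready={A,H} → run H
t=19: ready={A,H} → run H
t=20: ready={A,H} → run H
t=21: ready={A} → run A
t=22: ready={A} → run A
t=23: ready={A} → run A
t=24: (idle)
t=25: (idle)
t=26: (idle)
t=27: (idle)

context switches = 6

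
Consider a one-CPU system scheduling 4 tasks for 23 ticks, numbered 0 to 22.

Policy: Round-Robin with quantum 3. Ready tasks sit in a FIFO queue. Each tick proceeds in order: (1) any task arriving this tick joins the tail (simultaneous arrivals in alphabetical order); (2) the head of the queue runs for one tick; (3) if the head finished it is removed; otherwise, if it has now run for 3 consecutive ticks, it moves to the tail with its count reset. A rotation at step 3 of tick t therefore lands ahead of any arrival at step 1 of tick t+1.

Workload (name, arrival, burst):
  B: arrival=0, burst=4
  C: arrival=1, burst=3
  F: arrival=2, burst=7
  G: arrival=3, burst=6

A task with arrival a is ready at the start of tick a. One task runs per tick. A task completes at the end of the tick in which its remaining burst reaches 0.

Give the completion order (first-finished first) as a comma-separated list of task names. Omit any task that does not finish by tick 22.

t=0: queue=[B] q_used=0 → run B
t=1: queue=[B,C] q_used=1 → run B
t=2: queue=[B,C,F] q_used=2 → run B
t=3: queue=[C,F,B,G] q_used=0 → run C
t=4: queue=[C,F,B,G] q_used=1 → run C
t=5: queue=[C,F,B,G] q_used=2 → run C
t=6: queue=[F,B,G] q_used=0 → run F
t=7: queue=[F,B,G] q_used=1 → run F
t=8: queue=[F,B,G] q_used=2 → run F
t=9: queue=[B,G,F] q_used=0 → run B
t=10: queue=[G,F] q_used=0 → run G
t=11: queue=[G,F] q_used=1 → run G
t=12: queue=[G,F] q_used=2 → run G
t=13: queue=[F,G] q_used=0 → run F
t=14: queue=[F,G] q_used=1 → run F
t=15: queue=[F,G] q_used=2 → run F
t=16: queue=[G,F] q_used=0 → run G
t=17: queue=[G,F] q_used=1 → run G
t=18: queue=[G,F] q_used=2 → run G
t=19: queue=[F] q_used=0 → run F
t=20: (idle)
t=21: (idle)
t=22: (idle)

completion order = C, B, G, F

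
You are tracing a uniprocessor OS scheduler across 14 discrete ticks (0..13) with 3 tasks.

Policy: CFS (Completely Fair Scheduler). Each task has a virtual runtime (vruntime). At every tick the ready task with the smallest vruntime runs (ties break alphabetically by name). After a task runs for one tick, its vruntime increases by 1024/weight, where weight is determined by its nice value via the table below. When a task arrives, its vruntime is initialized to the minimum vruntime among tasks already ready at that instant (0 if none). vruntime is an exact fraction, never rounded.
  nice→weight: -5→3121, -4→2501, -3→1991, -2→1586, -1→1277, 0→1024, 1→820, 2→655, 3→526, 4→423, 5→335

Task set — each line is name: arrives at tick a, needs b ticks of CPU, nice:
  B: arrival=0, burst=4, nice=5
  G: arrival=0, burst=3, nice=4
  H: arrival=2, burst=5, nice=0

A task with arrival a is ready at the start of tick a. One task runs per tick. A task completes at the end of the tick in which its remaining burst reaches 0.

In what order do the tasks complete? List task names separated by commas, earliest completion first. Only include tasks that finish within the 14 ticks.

t=0: vr[B=0 G=0] → run B
t=1: vr[B=1024/335 G=0] → run G
t=2: vr[B=1024/335 G=1024/423 H=1024/423] → run G
t=3: vr[B=1024/335 G=2048/423 H=1024/423] → run H
t=4: vr[B=1024/335 G=2048/423 H=1447/423] → run B
t=5: vr[B=2048/335 G=2048/423 H=1447/423] → run H
t=6: vr[B=2048/335 G=2048/423 H=1870/423] → run H
t=7: vr[B=2048/335 G=2048/423 H=2293/423] → run G
t=8: vr[B=2048/335 H=2293/423] → run H
t=9: vr[B=2048/335 H=2716/423] → run B
t=10: vr[B=3072/335 H=2716/423] → run H
t=11: vr[B=3072/335] → run B
t=12: (idle)
t=13: (idle)

completion order = G, H, B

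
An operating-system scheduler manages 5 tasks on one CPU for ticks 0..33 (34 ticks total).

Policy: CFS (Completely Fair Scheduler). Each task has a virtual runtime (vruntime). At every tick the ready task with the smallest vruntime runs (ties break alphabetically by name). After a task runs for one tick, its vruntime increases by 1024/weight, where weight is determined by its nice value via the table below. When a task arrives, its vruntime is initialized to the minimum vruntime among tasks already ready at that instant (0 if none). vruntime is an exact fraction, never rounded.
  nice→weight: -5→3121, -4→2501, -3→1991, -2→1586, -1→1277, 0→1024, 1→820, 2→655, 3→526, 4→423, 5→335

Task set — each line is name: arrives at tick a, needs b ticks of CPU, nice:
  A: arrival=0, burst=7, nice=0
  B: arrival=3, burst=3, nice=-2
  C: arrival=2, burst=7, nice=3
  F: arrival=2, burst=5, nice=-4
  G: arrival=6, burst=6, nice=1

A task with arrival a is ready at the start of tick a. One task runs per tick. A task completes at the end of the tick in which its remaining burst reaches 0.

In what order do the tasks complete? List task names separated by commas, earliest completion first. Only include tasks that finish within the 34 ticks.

completion order = B, F, A, G, C

t=0: vr[A=0] → run A
t=1: vr[A=1] → run A
t=2: vr[A=2 C=2 F=2] → run A
t=3: vr[A=3 B=2 C=2 F=2] → run B
t=4: vr[A=3 B=2098/793 C=2 F=2] → run C
t=5: vr[A=3 B=2098/793 C=1038/263 F=2] → run F
t=6: vr[A=3 B=2098/793 C=1038/263 F=6026/2501 G=6026/2501] → run F
t=7: vr[A=3 B=2098/793 C=1038/263 F=7050/2501 G=6026/2501] → run G
t=8: vr[A=3 B=2098/793 C=1038/263 F=7050/2501 G=45746/12505] → run B
t=9: vr[A=3 B=2610/793 C=1038/263 F=7050/2501 G=45746/12505] → run F
t=10: vr[A=3 B=2610/793 C=1038/263 F=8074/2501 G=45746/12505] → run A
t=11: vr[A=4 B=2610/793 C=1038/263 F=8074/2501 G=45746/12505] → run F
t=12: vr[A=4 B=2610/793 C=1038/263 F=9098/2501 G=45746/12505] → run B
t=13: vr[A=4 C=1038/263 F=9098/2501 G=45746/12505] → run F
t=14: vr[A=4 C=1038/263 G=45746/12505] → run G
t=15: vr[A=4 C=1038/263 G=61362/12505] → run C
t=16: vr[A=4 C=1550/263 G=61362/12505] → run A
t=17: vr[A=5 C=1550/263 G=61362/12505] → run G
t=18: vr[A=5 C=1550/263 G=76978/12505] → run A
t=19: vr[A=6 C=1550/263 G=76978/12505] → run C
t=20: vr[A=6 C=2062/263 G=76978/12505] → run A
t=21: vr[C=2062/263 G=76978/12505] → run G
t=22: vr[C=2062/263 G=92594/12505] → run G
t=23: vr[C=2062/263 G=21642/2501] → run C
t=24: vr[C=2574/263 G=21642/2501] → run G
t=25: vr[C=2574/263] → run C
t=26: vr[C=3086/263] → run C
t=27: vr[C=3598/263] → run C
t=28: (idle)
t=29: (idle)
t=30: (idle)
t=31: (idle)
t=32: (idle)
t=33: (idle)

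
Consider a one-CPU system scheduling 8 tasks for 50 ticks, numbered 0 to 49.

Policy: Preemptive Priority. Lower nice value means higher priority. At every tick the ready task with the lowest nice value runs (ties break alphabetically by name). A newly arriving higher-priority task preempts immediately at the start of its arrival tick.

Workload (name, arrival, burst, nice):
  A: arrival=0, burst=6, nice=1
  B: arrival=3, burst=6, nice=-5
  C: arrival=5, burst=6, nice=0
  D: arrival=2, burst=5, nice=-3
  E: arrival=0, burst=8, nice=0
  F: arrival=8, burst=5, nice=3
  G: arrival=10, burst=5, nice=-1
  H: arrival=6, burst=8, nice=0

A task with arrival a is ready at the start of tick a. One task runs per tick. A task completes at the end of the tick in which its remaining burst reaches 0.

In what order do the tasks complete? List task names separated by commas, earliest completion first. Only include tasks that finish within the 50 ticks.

completion order = B, D, G, C, E, H, A, F

t=0: ready={A,E} → run E
t=1: ready={A,E} → run E
t=2: ready={A,D,E} → run D
t=3: ready={A,B,D,E} → run B
t=4: ready={A,B,D,E} → run B
t=5: ready={A,B,C,D,E} → run B
t=6: ready={A,B,C,D,E,H} → run B
t=7: ready={A,B,C,D,E,H} → run B
t=8: ready={A,B,C,D,E,F,H} → run B
t=9: ready={A,C,D,E,F,H} → run D
t=10: ready={A,C,D,E,F,G,H} → run D
t=11: ready={A,C,D,E,F,G,H} → run D
t=12: ready={A,C,D,E,F,G,H} → run D
t=13: ready={A,C,E,F,G,H} → run G
t=14: ready={A,C,E,F,G,H} → run G
t=15: ready={A,C,E,F,G,H} → run G
t=16: ready={A,C,E,F,G,H} → run G
t=17: ready={A,C,E,F,G,H} → run G
t=18: ready={A,C,E,F,H} → run C
t=19: ready={A,C,E,F,H} → run C
t=20: ready={A,C,E,F,H} → run C
t=21: ready={A,C,E,F,H} → run C
t=22: ready={A,C,E,F,H} → run C
t=23: ready={A,C,E,F,H} → run C
t=24: ready={A,E,F,H} → run E
t=25: ready={A,E,F,H} → run E
t=26: ready={A,E,F,H} → run E
t=27: ready={A,E,F,H} → run E
t=28: ready={A,E,F,H} → run E
t=29: ready={A,E,F,H} → run E
t=30: ready={A,F,H} → run H
t=31: ready={A,F,H} → run H
t=32: ready={A,F,H} → run H
t=33: ready={A,F,H} → run H
t=34: ready={A,F,H} → run H
t=35: ready={A,F,H} → run H
t=36: ready={A,F,H} → run H
t=37: ready={A,F,H} → run H
t=38: ready={A,F} → run A
t=39: ready={A,F} → run A
t=40: ready={A,F} → run A
t=41: ready={A,F} → run A
t=42: ready={A,F} → run A
t=43: ready={A,F} → run A
t=44: ready={F} → run F
t=45: ready={F} → run F
t=46: ready={F} → run F
t=47: ready={F} → run F
t=48: ready={F} → run F
t=49: (idle)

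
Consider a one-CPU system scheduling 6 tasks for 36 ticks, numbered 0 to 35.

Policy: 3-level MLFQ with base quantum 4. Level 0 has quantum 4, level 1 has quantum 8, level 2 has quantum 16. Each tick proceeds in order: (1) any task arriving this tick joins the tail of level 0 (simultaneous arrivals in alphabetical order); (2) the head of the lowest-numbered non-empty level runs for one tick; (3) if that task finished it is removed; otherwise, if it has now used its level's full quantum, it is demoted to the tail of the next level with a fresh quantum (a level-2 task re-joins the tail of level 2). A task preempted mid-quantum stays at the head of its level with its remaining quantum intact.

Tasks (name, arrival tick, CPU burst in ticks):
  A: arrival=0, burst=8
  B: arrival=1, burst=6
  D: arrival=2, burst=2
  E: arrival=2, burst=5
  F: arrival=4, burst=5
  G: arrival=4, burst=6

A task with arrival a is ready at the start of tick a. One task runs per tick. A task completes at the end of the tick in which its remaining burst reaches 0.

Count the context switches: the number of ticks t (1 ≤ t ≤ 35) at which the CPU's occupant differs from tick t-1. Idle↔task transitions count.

context switches = 11

t=0: L0/L1/L2 = A/-/- → run A
t=1: L0/L1/L2 = AB/-/- → run A
t=2: L0/L1/L2 = ABDE/-/- → run A
t=3: L0/L1/L2 = ABDE/-/- → run A
t=4: L0/L1/L2 = BDEFG/A/- → run B
t=5: L0/L1/L2 = BDEFG/A/- → run B
t=6: L0/L1/L2 = BDEFG/A/- → run B
t=7: L0/L1/L2 = BDEFG/A/- → run B
t=8: L0/L1/L2 = DEFG/AB/- → run D
t=9: L0/L1/L2 = DEFG/AB/- → run D
t=10: L0/L1/L2 = EFG/AB/- → run E
t=11: L0/L1/L2 = EFG/AB/- → run E
t=12: L0/L1/L2 = EFG/AB/- → run E
t=13: L0/L1/L2 = EFG/AB/- → run E
t=14: L0/L1/L2 = FG/ABE/- → run F
t=15: L0/L1/L2 = FG/ABE/- → run F
t=16: L0/L1/L2 = FG/ABE/- → run F
t=17: L0/L1/L2 = FG/ABE/- → run F
t=18: L0/L1/L2 = G/ABEF/- → run G
t=19: L0/L1/L2 = G/ABEF/- → run G
t=20: L0/L1/L2 = G/ABEF/- → run G
t=21: L0/L1/L2 = G/ABEF/- → run G
t=22: L0/L1/L2 = -/ABEFG/- → run A
t=23: L0/L1/L2 = -/ABEFG/- → run A
t=24: L0/L1/L2 = -/ABEFG/- → run A
t=25: L0/L1/L2 = -/ABEFG/- → run A
t=26: L0/L1/L2 = -/BEFG/- → run B
t=27: L0/L1/L2 = -/BEFG/- → run B
t=28: L0/L1/L2 = -/EFG/- → run E
t=29: L0/L1/L2 = -/FG/- → run F
t=30: L0/L1/L2 = -/G/- → run G
t=31: L0/L1/L2 = -/G/- → run G
t=32: (idle)
t=33: (idle)
t=34: (idle)
t=35: (idle)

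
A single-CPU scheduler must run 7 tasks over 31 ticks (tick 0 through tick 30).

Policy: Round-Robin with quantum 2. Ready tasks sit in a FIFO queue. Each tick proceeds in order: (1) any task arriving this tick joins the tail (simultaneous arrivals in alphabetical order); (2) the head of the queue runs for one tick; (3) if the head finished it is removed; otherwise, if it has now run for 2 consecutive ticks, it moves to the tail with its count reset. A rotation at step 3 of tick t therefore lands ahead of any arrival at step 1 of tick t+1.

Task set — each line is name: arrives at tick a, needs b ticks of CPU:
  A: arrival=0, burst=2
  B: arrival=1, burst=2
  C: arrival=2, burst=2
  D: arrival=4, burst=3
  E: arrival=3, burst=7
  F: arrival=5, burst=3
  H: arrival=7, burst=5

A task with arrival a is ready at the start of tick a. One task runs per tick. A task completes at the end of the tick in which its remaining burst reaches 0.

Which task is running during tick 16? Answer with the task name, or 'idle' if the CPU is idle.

t=0: queue=[A] q_used=0 → run A
t=1: queue=[A,B] q_used=1 → run A
t=2: queue=[B,C] q_used=0 → run B
t=3: queue=[B,C,E] q_used=1 → run B
t=4: queue=[C,E,D] q_used=0 → run C
t=5: queue=[C,E,D,F] q_used=1 → run C
t=6: queue=[E,D,F] q_used=0 → run E
t=7: queue=[E,D,F,H] q_used=1 → run E
t=8: queue=[D,F,H,E] q_used=0 → run D
t=9: queue=[D,F,H,E] q_used=1 → run D
t=10: queue=[F,H,E,D] q_used=0 → run F
t=11: queue=[F,H,E,D] q_used=1 → run F
t=12: queue=[H,E,D,F] q_used=0 → run H
t=13: queue=[H,E,D,F] q_used=1 → run H
t=14: queue=[E,D,F,H] q_used=0 → run E
t=15: queue=[E,D,F,H] q_used=1 → run E
t=16: queue=[D,F,H,E] q_used=0 → run D
t=17: queue=[F,H,E] q_used=0 → run F
t=18: queue=[H,E] q_used=0 → run H
t=19: queue=[H,E] q_used=1 → run H
t=20: queue=[E,H] q_used=0 → run E
t=21: queue=[E,H] q_used=1 → run E
t=22: queue=[H,E] q_used=0 → run H
t=23: queue=[E] q_used=0 → run E
t=24: (idle)
t=25: (idle)
t=26: (idle)
t=27: (idle)
t=28: (idle)
t=29: (idle)
t=30: (idle)

running at tick 16 = D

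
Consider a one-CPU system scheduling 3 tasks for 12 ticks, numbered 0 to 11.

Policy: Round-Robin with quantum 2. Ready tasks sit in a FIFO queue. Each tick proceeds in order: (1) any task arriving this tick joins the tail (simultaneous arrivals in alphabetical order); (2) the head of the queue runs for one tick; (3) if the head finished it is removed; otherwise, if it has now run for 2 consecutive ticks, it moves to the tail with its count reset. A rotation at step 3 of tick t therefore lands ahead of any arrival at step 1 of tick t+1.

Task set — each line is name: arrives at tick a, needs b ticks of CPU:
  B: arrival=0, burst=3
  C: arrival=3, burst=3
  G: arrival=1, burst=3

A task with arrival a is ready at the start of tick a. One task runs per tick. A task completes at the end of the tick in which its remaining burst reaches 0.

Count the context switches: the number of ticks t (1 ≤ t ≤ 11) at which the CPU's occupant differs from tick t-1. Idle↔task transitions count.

t=0: queue=[B] q_used=0 → run B
t=1: queue=[B,G] q_used=1 → run B
t=2: queue=[G,B] q_used=0 → run G
t=3: queue=[G,B,C] q_used=1 → run G
t=4: queue=[B,C,G] q_used=0 → run B
t=5: queue=[C,G] q_used=0 → run C
t=6: queue=[C,G] q_used=1 → run C
t=7: queue=[G,C] q_used=0 → run G
t=8: queue=[C] q_used=0 → run C
t=9: (idle)
t=10: (idle)
t=11: (idle)

context switches = 6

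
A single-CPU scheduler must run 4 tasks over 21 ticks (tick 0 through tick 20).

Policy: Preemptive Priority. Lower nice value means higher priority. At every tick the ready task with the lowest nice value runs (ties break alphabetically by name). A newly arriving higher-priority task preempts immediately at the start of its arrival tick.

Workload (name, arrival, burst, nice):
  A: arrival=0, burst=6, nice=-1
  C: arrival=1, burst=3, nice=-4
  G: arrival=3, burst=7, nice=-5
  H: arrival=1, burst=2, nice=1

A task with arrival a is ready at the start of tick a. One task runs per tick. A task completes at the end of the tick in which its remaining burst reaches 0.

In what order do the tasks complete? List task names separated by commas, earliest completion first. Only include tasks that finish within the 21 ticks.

t=0: ready={A} → run A
t=1: ready={A,C,H} → run C
t=2: ready={A,C,H} → run C
t=3: ready={A,C,G,H} → run G
t=4: ready={A,C,G,H} → run G
t=5: ready={A,C,G,H} → run G
t=6: ready={A,C,G,H} → run G
t=7: ready={A,C,G,H} → run G
t=8: ready={A,C,G,H} → run G
t=9: ready={A,C,G,H} → run G
t=10: ready={A,C,H} → run C
t=11: ready={A,H} → run A
t=12: ready={A,H} → run A
t=13: ready={A,H} → run A
t=14: ready={A,H} → run A
t=15: ready={A,H} → run A
t=16: ready={H} → run H
t=17: ready={H} → run H
t=18: (idle)
t=19: (idle)
t=20: (idle)

completion order = G, C, A, H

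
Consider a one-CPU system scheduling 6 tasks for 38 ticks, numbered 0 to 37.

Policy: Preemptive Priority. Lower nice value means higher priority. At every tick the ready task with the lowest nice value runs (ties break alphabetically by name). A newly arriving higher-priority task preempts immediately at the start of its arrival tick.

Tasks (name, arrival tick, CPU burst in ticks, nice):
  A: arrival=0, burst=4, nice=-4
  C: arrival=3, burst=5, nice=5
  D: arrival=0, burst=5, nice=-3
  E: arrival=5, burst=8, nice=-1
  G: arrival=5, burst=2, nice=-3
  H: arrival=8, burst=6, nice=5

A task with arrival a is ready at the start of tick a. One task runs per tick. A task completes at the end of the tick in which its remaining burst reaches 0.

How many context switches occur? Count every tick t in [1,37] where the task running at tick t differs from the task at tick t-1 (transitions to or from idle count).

context switches = 6

t=0: ready={A,D} → run A
t=1: ready={A,D} → run A
t=2: ready={A,D} → run A
t=3: ready={A,C,D} → run A
t=4: ready={C,D} → run D
t=5: ready={C,D,E,G} → run D
t=6: ready={C,D,E,G} → run D
t=7: ready={C,D,E,G} → run D
t=8: ready={C,D,E,G,H} → run D
t=9: ready={C,E,G,H} → run G
t=10: ready={C,E,G,H} → run G
t=11: ready={C,E,H} → run E
t=12: ready={C,E,H} → run E
t=13: ready={C,E,H} → run E
t=14: ready={C,E,H} → run E
t=15: ready={C,E,H} → run E
t=16: ready={C,E,H} → run E
t=17: ready={C,E,H} → run E
t=18: ready={C,E,H} → run E
t=19: ready={C,H} → run C
t=20: ready={C,H} → run C
t=21: ready={C,H} → run C
t=22: ready={C,H} → run C
t=23: ready={C,H} → run C
t=24: ready={H} → run H
t=25: ready={H} → run H
t=26: ready={H} → run H
t=27: ready={H} → run H
t=28: ready={H} → run H
t=29: ready={H} → run H
t=30: (idle)
t=31: (idle)
t=32: (idle)
t=33: (idle)
t=34: (idle)
t=35: (idle)
t=36: (idle)
t=37: (idle)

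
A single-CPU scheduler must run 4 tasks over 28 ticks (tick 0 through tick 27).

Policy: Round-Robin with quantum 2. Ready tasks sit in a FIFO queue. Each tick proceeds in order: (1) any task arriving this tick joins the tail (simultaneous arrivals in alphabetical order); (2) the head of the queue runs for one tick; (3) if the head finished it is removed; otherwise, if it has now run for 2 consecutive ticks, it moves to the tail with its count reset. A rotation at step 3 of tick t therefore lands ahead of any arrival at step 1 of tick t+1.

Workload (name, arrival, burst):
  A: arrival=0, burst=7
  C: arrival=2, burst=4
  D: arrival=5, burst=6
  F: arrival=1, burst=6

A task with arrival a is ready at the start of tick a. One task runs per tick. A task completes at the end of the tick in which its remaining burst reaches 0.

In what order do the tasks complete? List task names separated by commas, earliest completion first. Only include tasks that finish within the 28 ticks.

t=0: queue=[A] q_used=0 → run A
t=1: queue=[A,F] q_used=1 → run A
t=2: queue=[F,A,C] q_used=0 → run F
t=3: queue=[F,A,C] q_used=1 → run F
t=4: queue=[A,C,F] q_used=0 → run A
t=5: queue=[A,C,F,D] q_used=1 → run A
t=6: queue=[C,F,D,A] q_used=0 → run C
t=7: queue=[C,F,D,A] q_used=1 → run C
t=8: queue=[F,D,A,C] q_used=0 → run F
t=9: queue=[F,D,A,C] q_used=1 → run F
t=10: queue=[D,A,C,F] q_used=0 → run D
t=11: queue=[D,A,C,F] q_used=1 → run D
t=12: queue=[A,C,F,D] q_used=0 → run A
t=13: queue=[A,C,F,D] q_used=1 → run A
t=14: queue=[C,F,D,A] q_used=0 → run C
t=15: queue=[C,F,D,A] q_used=1 → run C
t=16: queue=[F,D,A] q_used=0 → run F
t=17: queue=[F,D,A] q_used=1 → run F
t=18: queue=[D,A] q_used=0 → run D
t=19: queue=[D,A] q_used=1 → run D
t=20: queue=[A,D] q_used=0 → run A
t=21: queue=[D] q_used=0 → run D
t=22: queue=[D] q_used=1 → run D
t=23: (idle)
t=24: (idle)
t=25: (idle)
t=26: (idle)
t=27: (idle)

completion order = C, F, A, D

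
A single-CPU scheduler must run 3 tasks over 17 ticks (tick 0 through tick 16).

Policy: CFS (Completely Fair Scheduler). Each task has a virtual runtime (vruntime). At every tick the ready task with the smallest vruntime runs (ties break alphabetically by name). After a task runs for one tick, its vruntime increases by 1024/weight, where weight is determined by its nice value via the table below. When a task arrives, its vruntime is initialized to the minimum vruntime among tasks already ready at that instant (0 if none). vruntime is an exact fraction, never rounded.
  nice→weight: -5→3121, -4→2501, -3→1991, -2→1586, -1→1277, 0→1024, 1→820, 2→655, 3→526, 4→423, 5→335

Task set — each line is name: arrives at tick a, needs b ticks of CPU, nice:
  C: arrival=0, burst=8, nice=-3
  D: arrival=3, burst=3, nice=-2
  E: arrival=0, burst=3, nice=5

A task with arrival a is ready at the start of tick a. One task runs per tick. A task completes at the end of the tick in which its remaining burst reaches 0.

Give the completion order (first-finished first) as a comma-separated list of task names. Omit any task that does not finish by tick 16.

completion order = D, C, E

t=0: vr[C=0 E=0] → run C
t=1: vr[C=1024/1991 E=0] → run E
t=2: vr[C=1024/1991 E=1024/335] → run C
t=3: vr[C=2048/1991 D=2048/1991 E=1024/335] → run C
t=4: vr[C=3072/1991 D=2048/1991 E=1024/335] → run D
t=5: vr[C=3072/1991 D=2643456/1578863 E=1024/335] → run C
t=6: vr[C=4096/1991 D=2643456/1578863 E=1024/335] → run D
t=7: vr[C=4096/1991 D=3662848/1578863 E=1024/335] → run C
t=8: vr[C=5120/1991 D=3662848/1578863 E=1024/335] → run D
t=9: vr[C=5120/1991 E=1024/335] → run C
t=10: vr[C=6144/1991 E=1024/335] → run E
t=11: vr[C=6144/1991 E=2048/335] → run C
t=12: vr[C=7168/1991 E=2048/335] → run C
t=13: vr[E=2048/335] → run E
t=14: (idle)
t=15: (idle)
t=16: (idle)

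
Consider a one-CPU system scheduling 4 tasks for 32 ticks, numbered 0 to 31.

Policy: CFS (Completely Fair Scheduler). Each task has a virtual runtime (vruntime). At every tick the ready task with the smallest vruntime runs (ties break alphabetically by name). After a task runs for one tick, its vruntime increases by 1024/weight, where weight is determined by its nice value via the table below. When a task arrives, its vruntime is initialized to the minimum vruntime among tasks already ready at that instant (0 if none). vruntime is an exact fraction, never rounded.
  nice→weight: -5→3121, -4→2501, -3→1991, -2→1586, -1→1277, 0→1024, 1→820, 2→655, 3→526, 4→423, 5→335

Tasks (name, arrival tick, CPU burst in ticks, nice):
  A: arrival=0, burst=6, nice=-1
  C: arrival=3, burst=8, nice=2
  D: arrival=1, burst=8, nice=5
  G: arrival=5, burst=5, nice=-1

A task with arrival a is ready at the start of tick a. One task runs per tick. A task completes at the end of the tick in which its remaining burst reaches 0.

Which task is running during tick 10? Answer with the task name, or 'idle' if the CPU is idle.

t=0: vr[A=0] → run A
t=1: vr[A=1024/1277 D=1024/1277] → run A
t=2: vr[A=2048/1277 D=1024/1277] → run D
t=3: vr[A=2048/1277 C=2048/1277 D=1650688/427795] → run A
t=4: vr[A=3072/1277 C=2048/1277 D=1650688/427795] → run C
t=5: vr[A=3072/1277 C=2649088/836435 D=1650688/427795 G=3072/1277] → run A
t=6: vr[A=4096/1277 C=2649088/836435 D=1650688/427795 G=3072/1277] → run G
t=7: vr[A=4096/1277 C=2649088/836435 D=1650688/427795 G=4096/1277] → run C
t=8: vr[A=4096/1277 C=3956736/836435 D=1650688/427795 G=4096/1277] → run A
t=9: vr[A=5120/1277 C=3956736/836435 D=1650688/427795 G=4096/1277] → run G
t=10: vr[A=5120/1277 C=3956736/836435 D=1650688/427795 G=5120/1277] → run D
t=11: vr[A=5120/1277 C=3956736/836435 D=2958336/427795 G=5120/1277] → run A
t=12: vr[C=3956736/836435 D=2958336/427795 G=5120/1277] → run G
t=13: vr[C=3956736/836435 D=2958336/427795 G=6144/1277] → run C
t=14: vr[C=5264384/836435 D=2958336/427795 G=6144/1277] → run G
t=15: vr[C=5264384/836435 D=2958336/427795 G=7168/1277] → run G
t=16: vr[C=5264384/836435 D=2958336/427795] → run C
t=17: vr[C=6572032/836435 D=2958336/427795] → run D
t=18: vr[C=6572032/836435 D=4265984/427795] → run C
t=19: vr[C=1575936/167287 D=4265984/427795] → run C
t=20: vr[C=9187328/836435 D=4265984/427795] → run D
t=21: vr[C=9187328/836435 D=5573632/427795] → run C
t=22: vr[C=10494976/836435 D=5573632/427795] → run C
t=23: vr[D=5573632/427795] → run D
t=24: vr[D=1376256/85559] → run D
t=25: vr[D=8188928/427795] → run D
t=26: vr[D=9496576/427795] → run D
t=27: (idle)
t=28: (idle)
t=29: (idle)
t=30: (idle)
t=31: (idle)

running at tick 10 = D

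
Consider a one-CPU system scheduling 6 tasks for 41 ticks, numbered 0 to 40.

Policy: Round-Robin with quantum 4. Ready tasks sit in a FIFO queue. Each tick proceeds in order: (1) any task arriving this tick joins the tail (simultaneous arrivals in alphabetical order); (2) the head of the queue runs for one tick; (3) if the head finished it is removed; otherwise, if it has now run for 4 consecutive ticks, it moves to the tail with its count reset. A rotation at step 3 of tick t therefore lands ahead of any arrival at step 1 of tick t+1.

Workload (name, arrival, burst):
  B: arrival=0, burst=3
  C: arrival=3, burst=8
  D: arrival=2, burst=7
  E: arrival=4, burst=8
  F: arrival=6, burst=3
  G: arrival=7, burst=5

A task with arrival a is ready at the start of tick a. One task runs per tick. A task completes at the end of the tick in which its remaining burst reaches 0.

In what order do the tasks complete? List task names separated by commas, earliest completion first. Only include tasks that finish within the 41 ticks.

completion order = B, F, D, C, E, G

t=0: queue=[B] q_used=0 → run B
t=1: queue=[B] q_used=1 → run B
t=2: queue=[B,D] q_used=2 → run B
t=3: queue=[D,C] q_used=0 → run D
t=4: queue=[D,C,E] q_used=1 → run D
t=5: queue=[D,C,E] q_used=2 → run D
t=6: queue=[D,C,E,F] q_used=3 → run D
t=7: queue=[C,E,F,D,G] q_used=0 → run C
t=8: queue=[C,E,F,D,G] q_used=1 → run C
t=9: queue=[C,E,F,D,G] q_used=2 → run C
t=10: queue=[C,E,F,D,G] q_used=3 → run C
t=11: queue=[E,F,D,G,C] q_used=0 → run E
t=12: queue=[E,F,D,G,C] q_used=1 → run E
t=13: queue=[E,F,D,G,C] q_used=2 → run E
t=14: queue=[E,F,D,G,C] q_used=3 → run E
t=15: queue=[F,D,G,C,E] q_used=0 → run F
t=16: queue=[F,D,G,C,E] q_used=1 → run F
t=17: queue=[F,D,G,C,E] q_used=2 → run F
t=18: queue=[D,G,C,E] q_used=0 → run D
t=19: queue=[D,G,C,E] q_used=1 → run D
t=20: queue=[D,G,C,E] q_used=2 → run D
t=21: queue=[G,C,E] q_used=0 → run G
t=22: queue=[G,C,E] q_used=1 → run G
t=23: queue=[G,C,E] q_used=2 → run G
t=24: queue=[G,C,E] q_used=3 → run G
t=25: queue=[C,E,G] q_used=0 → run C
t=26: queue=[C,E,G] q_used=1 → run C
t=27: queue=[C,E,G] q_used=2 → run C
t=28: queue=[C,E,G] q_used=3 → run C
t=29: queue=[E,G] q_used=0 → run E
t=30: queue=[E,G] q_used=1 → run E
t=31: queue=[E,G] q_used=2 → run E
t=32: queue=[E,G] q_used=3 → run E
t=33: queue=[G] q_used=0 → run G
t=34: (idle)
t=35: (idle)
t=36: (idle)
t=37: (idle)
t=38: (idle)
t=39: (idle)
t=40: (idle)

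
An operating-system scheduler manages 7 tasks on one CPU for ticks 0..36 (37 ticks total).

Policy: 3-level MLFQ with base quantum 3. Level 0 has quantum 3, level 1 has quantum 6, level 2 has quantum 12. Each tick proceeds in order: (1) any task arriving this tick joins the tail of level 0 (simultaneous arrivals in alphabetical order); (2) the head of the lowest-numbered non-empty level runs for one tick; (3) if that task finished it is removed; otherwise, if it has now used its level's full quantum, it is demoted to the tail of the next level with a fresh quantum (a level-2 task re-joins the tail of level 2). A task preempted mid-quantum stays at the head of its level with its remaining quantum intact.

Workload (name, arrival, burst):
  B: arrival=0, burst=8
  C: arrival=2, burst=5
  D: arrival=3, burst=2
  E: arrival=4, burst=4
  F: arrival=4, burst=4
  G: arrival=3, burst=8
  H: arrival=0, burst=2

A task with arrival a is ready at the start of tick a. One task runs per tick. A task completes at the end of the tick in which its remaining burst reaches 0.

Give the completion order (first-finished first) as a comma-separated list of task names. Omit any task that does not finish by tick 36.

t=0: L0/L1/L2 = BH/-/- → run B
t=1: L0/L1/L2 = BH/-/- → run B
t=2: L0/L1/L2 = BHC/-/- → run B
t=3: L0/L1/L2 = HCDG/B/- → run H
t=4: L0/L1/L2 = HCDGEF/B/- → run H
t=5: L0/L1/L2 = CDGEF/B/- → run C
t=6: L0/L1/L2 = CDGEF/B/- → run C
t=7: L0/L1/L2 = CDGEF/B/- → run C
t=8: L0/L1/L2 = DGEF/BC/- → run D
t=9: L0/L1/L2 = DGEF/BC/- → run D
t=10: L0/L1/L2 = GEF/BC/- → run G
t=11: L0/L1/L2 = GEF/BC/- → run G
t=12: L0/L1/L2 = GEF/BC/- → run G
t=13: L0/L1/L2 = EF/BCG/- → run E
t=14: L0/L1/L2 = EF/BCG/- → run E
t=15: L0/L1/L2 = EF/BCG/- → run E
t=16: L0/L1/L2 = F/BCGE/- → run F
t=17: L0/L1/L2 = F/BCGE/- → run F
t=18: L0/L1/L2 = F/BCGE/- → run F
t=19: L0/L1/L2 = -/BCGEF/- → run B
t=20: L0/L1/L2 = -/BCGEF/- → run B
t=21: L0/L1/L2 = -/BCGEF/- → run B
t=22: L0/L1/L2 = -/BCGEF/- → run B
t=23: L0/L1/L2 = -/BCGEF/- → run B
t=24: L0/L1/L2 = -/CGEF/- → run C
t=25: L0/L1/L2 = -/CGEF/- → run C
t=26: L0/L1/L2 = -/GEF/- → run G
t=27: L0/L1/L2 = -/GEF/- → run G
t=28: L0/L1/L2 = -/GEF/- → run G
t=29: L0/L1/L2 = -/GEF/- → run G
t=30: L0/L1/L2 = -/GEF/- → run G
t=31: L0/L1/L2 = -/EF/- → run E
t=32: L0/L1/L2 = -/F/- → run F
t=33: (idle)
t=34: (idle)
t=35: (idle)
t=36: (idle)

completion order = H, D, B, C, G, E, F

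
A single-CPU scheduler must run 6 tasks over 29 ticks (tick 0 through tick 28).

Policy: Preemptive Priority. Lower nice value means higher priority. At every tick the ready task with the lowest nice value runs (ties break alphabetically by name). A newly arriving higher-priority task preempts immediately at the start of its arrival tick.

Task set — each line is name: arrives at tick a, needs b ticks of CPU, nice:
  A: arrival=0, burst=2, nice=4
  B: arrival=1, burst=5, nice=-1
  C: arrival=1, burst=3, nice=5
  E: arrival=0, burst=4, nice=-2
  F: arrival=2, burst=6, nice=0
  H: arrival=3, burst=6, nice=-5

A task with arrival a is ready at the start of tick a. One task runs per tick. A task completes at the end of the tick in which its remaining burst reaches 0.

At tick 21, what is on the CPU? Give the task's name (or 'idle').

t=0: ready={A,E} → run E
t=1: ready={A,B,C,E} → run E
t=2: ready={A,B,C,E,F} → run E
t=3: ready={A,B,C,E,F,H} → run H
t=4: ready={A,B,C,E,F,H} → run H
t=5: ready={A,B,C,E,F,H} → run H
t=6: ready={A,B,C,E,F,H} → run H
t=7: ready={A,B,C,E,F,H} → run H
t=8: ready={A,B,C,E,F,H} → run H
t=9: ready={A,B,C,E,F} → run E
t=10: ready={A,B,C,F} → run B
t=11: ready={A,B,C,F} → run B
t=12: ready={A,B,C,F} → run B
t=13: ready={A,B,C,F} → run B
t=14: ready={A,B,C,F} → run B
t=15: ready={A,C,F} → run F
t=16: ready={A,C,F} → run F
t=17: ready={A,C,F} → run F
t=18: ready={A,C,F} → run F
t=19: ready={A,C,F} → run F
t=20: ready={A,C,F} → run F
t=21: ready={A,C} → run A
t=22: ready={A,C} → run A
t=23: ready={C} → run C
t=24: ready={C} → run C
t=25: ready={C} → run C
t=26: (idle)
t=27: (idle)
t=28: (idle)

running at tick 21 = A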